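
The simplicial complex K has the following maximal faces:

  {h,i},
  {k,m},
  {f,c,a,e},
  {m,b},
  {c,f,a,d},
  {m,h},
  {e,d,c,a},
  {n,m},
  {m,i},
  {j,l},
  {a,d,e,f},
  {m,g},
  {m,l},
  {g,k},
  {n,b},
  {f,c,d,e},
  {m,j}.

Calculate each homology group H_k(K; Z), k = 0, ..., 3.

Fix the vertex order a < b < c < d < e < f < g < h < i < j < k < l < m < n and write every simplex with vertices in increasing order. Then dim K = 3 and the simplices of K are:

  0-simplices (14): a, b, c, d, e, f, g, h, i, j, k, l, m, n
  1-simplices (22): ac, ad, ae, af, bm, bn, cd, ce, cf, de, df, ef, gk, gm, hi, hm, im, jl, jm, km, lm, mn
  2-simplices (10): acd, ace, acf, ade, adf, aef, cde, cdf, cef, def
  3-simplices (5): acde, acdf, acef, adef, cdef

so the chain groups are C_0 ≅ Z^14, C_1 ≅ Z^22, C_2 ≅ Z^10, C_3 ≅ Z^5.

∂_1: C_1 → C_0 is given by ∂[p,q] = [q] − [p]. For instance
  ∂mn = n − m.
The resulting 14×22 matrix has rank 12, and its Smith normal form has invariant factors (1,1,1,1,1,1,1,1,1,1,1,1).

Boundary ∂_2: C_2 → C_1 acts by ∂[p,q,r] = [q,r] − [p,r] + [p,q]. For instance
  ∂aef = ef − af + ae,
  ∂def = ef − df + de.
The 22×10 boundary matrix has rank 6 and Smith normal form diag(1,1,1,1,1,1).

Boundary ∂_3: C_3 → C_2 sends each 3-simplex σ to the alternating sum Σ_i (−1)^i (σ with its i-th vertex removed). For instance
  ∂adef = def − aef + adf − ade,
  ∂cdef = def − cef + cdf − cde.
The resulting 10×5 matrix has rank 4, and its Smith normal form has invariant factors (1,1,1,1).

Computing H_k = (kernel of ∂_k) / (image of ∂_{k+1}):

  H_0: rank C_0 − rank ∂_1 = 14 − 12 = 2, and the invariant factors of ∂_1 are all 1, so H_0 = Z^2.
  H_1: rank ker ∂_1 − rank ∂_2 = (22 − 12) − 6 = 4, and the invariant factors of ∂_2 are all 1, so H_1 = Z^4.
  H_2: rank ker ∂_2 − rank ∂_3 = (10 − 6) − 4 = 0, and the invariant factors of ∂_3 are all 1, so H_2 = 0.
  H_3: rank ker ∂_3 − rank ∂_4 = (5 − 4) − 0 = 1, and there is no ∂_4, so H_3 = Z.

(K is a triangulation of the disjoint union of a wedge of 4 circles and the 3-sphere S^3.)

H_0 = Z^2,  H_1 = Z^4,  H_2 = 0,  H_3 = Z.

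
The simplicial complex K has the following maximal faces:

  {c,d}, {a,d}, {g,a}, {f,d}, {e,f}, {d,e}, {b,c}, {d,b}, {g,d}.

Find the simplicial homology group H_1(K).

Order the vertices as a < b < c < d < e < f < g. Listing each simplex with vertices in this order, K has dimension 1 with simplices:

  0-simplices (7): a, b, c, d, e, f, g
  1-simplices (9): ad, ag, bc, bd, cd, de, df, dg, ef

giving chain groups C_0 ≅ Z^7, C_1 ≅ Z^9.

∂_1: C_1 → C_0 maps an edge to its endpoints' difference, ∂[p,q] = q − p. For instance
  ∂df = f − d.
This gives a 7×9 integer matrix of rank 6; reducing to Smith normal form yields diagonal entries (1,1,1,1,1,1).

Computing H_k = (kernel of ∂_k) / (image of ∂_{k+1}):

  H_1: rank ker ∂_1 − rank ∂_2 = (9 − 6) − 0 = 3, and there is no ∂_2, so H_1 ≅ Z^3.

H_1 ≅ Z^3.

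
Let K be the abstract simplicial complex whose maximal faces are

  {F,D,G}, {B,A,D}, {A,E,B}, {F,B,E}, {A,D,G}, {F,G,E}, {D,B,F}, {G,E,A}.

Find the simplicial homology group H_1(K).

H_1 = 0.

We work with the vertex ordering A < B < D < E < F < G. The simplices of K, each written with vertices in increasing order, are:

  0-simplices (6): A, B, D, E, F, G
  1-simplices (12): AB, AD, AE, AG, BD, BE, BF, DF, DG, EF, EG, FG
  2-simplices (8): ABD, ABE, ADG, AEG, BDF, BEF, DFG, EFG

Hence C_0 ≅ Z^6, C_1 ≅ Z^12, C_2 ≅ Z^8.

The boundary map ∂_1: C_1 → C_0 is given by ∂[p,q] = [q] − [p]. For instance
  ∂AB = B − A.
As a 6×12 matrix over Z this has rank 5, with invariant factors (1,1,1,1,1).

The boundary map ∂_2: C_2 → C_1 maps a triangle to the signed sum of its edges. For instance
  ∂AEG = EG − AG + AE,
  ∂EFG = FG − EG + EF.
This gives a 12×8 integer matrix of rank 7; reducing to Smith normal form yields diagonal entries (1,1,1,1,1,1,1).

Now H_k = ker ∂_k / im ∂_{k+1}, so:

  H_1: rank ker ∂_1 − rank ∂_2 = (12 − 5) − 7 = 0, and the invariant factors of ∂_2 are all 1, so H_1 = 0.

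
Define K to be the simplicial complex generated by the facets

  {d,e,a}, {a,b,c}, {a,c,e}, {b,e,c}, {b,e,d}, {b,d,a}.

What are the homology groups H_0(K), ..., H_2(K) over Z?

Take the total order a < b < c < d < e on the vertex set. Then K (dimension 2) consists of the simplices:

  0-simplices (5): a, b, c, d, e
  1-simplices (9): ab, ac, ad, ae, bc, bd, be, ce, de
  2-simplices (6): abc, abd, ace, ade, bce, bde

giving chain groups C_0 ≅ Z^5, C_1 ≅ Z^9, C_2 ≅ Z^6.

Boundary ∂_1: C_1 → C_0 maps an edge to its endpoints' difference, ∂[p,q] = q − p. For instance
  ∂bc = c − b.
This gives a 5×9 integer matrix of rank 4; reducing to Smith normal form yields diagonal entries (1,1,1,1).

The boundary map ∂_2: C_2 → C_1 maps a triangle to the signed sum of its edges. For instance
  ∂bde = de − be + bd,
  ∂ade = de − ae + ad.
This gives a 9×6 integer matrix of rank 5; reducing to Smith normal form yields diagonal entries (1,1,1,1,1).

Now H_k = ker ∂_k / im ∂_{k+1}, so:

  H_0: rank C_0 − rank ∂_1 = 5 − 4 = 1, and the invariant factors of ∂_1 are all 1, so H_0 ≅ Z.
  H_1: rank ker ∂_1 − rank ∂_2 = (9 − 4) − 5 = 0, and the invariant factors of ∂_2 are all 1, so H_1 ≅ 0.
  H_2: rank ker ∂_2 − rank ∂_3 = (6 − 5) − 0 = 1, and there is no ∂_3, so H_2 ≅ Z.

(K is a triangulation of the 2-sphere S^2.)

H_0 = Z,  H_1 = 0,  H_2 = Z.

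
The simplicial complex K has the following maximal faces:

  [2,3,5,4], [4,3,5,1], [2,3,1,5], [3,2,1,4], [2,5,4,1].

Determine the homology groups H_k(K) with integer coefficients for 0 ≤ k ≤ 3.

K has 5 vertices, 10 edges, 10 triangles, 5 3-simplices.
rank ∂_0 = 0, rank ∂_1 = 4 ⇒ b_0 = 5 − 0 − 4 = 1; all invariant factors of ∂_1 are 1 so no torsion. So H_0 = Z.
rank ∂_1 = 4, rank ∂_2 = 6 ⇒ b_1 = 10 − 4 − 6 = 0; all invariant factors of ∂_2 are 1 so no torsion. So H_1 = 0.
rank ∂_2 = 6, rank ∂_3 = 4 ⇒ b_2 = 10 − 6 − 4 = 0; all invariant factors of ∂_3 are 1 so no torsion. So H_2 = 0.
rank ∂_3 = 4, rank ∂_4 = 0 ⇒ b_3 = 5 − 4 − 0 = 1. So H_3 = Z.

H_0 = Z,  H_1 = 0,  H_2 = 0,  H_3 = Z.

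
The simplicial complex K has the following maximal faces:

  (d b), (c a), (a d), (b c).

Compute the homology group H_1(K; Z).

H_1 ≅ Z.

K has 4 vertices, 4 edges.
rank ∂_1 = 3, rank ∂_2 = 0 ⇒ b_1 = 4 − 3 − 0 = 1. So H_1 = Z.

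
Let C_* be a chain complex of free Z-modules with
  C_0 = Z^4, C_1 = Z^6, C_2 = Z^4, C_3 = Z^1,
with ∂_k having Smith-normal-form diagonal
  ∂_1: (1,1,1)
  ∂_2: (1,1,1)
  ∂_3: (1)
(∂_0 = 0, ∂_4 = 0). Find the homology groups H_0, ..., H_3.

H_0 = Z,  H_1 = 0,  H_2 = 0,  H_3 = 0.

H_0: b_0 = 4 − 0 − 3 = 1; torsion from ∂_1 factors > 1: none. So H_0 = Z.
H_1: b_1 = 6 − 3 − 3 = 0; torsion from ∂_2 factors > 1: none. So H_1 = 0.
H_2: b_2 = 4 − 3 − 1 = 0; torsion from ∂_3 factors > 1: none. So H_2 = 0.
H_3: b_3 = 1 − 1 − 0 = 0; torsion from ∂_4 factors > 1: none. So H_3 = 0.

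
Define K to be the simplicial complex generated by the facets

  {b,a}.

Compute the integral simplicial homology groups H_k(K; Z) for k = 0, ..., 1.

H_0 = Z,  H_1 = 0.

Fix the vertex order a < b and write every simplex with vertices in increasing order. Then dim K = 1 and the simplices of K are:

  0-simplices (2): a, b
  1-simplices (1): ab

giving chain groups C_0 ≅ Z^2, C_1 ≅ Z^1.

∂_1: C_1 → C_0 is given by ∂[p,q] = [q] − [p]. For instance
  ∂ab = b − a.
The resulting 2×1 matrix has rank 1, and its Smith normal form has invariant factors (1).

Now H_k = ker ∂_k / im ∂_{k+1}, so:

  H_0: rank C_0 − rank ∂_1 = 2 − 1 = 1, and the invariant factors of ∂_1 are all 1, so H_0 = Z.
  H_1: rank ker ∂_1 − rank ∂_2 = (1 − 1) − 0 = 0, and there is no ∂_2, so H_1 = 0.

(K is a triangulation of the 1-simplex.)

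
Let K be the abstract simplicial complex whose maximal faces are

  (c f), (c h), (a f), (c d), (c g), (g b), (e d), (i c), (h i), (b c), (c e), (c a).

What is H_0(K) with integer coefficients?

H_0 = Z.

K has 9 vertices, 12 edges.
rank ∂_0 = 0, rank ∂_1 = 8 ⇒ b_0 = 9 − 0 − 8 = 1; all invariant factors of ∂_1 are 1 so no torsion. So H_0 = Z.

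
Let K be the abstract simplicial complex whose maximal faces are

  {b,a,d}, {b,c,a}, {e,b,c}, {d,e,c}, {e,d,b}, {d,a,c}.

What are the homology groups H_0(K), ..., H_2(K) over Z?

Take the total order a < b < c < d < e on the vertex set. Then K (dimension 2) consists of the simplices:

  0-simplices (5): a, b, c, d, e
  1-simplices (9): ab, ac, ad, bc, bd, be, cd, ce, de
  2-simplices (6): abc, abd, acd, bce, bde, cde

giving chain groups C_0 ≅ Z^5, C_1 ≅ Z^9, C_2 ≅ Z^6.

∂_1: C_1 → C_0 sends each edge [p,q] (with p < q) to q − p.
This gives a 5×9 integer matrix of rank 4; reducing to Smith normal form yields diagonal entries (1,1,1,1).

The boundary map ∂_2: C_2 → C_1 sends each 2-simplex [p,q,r] to [q,r] − [p,r] + [p,q]. For instance
  ∂acd = cd − ad + ac,
  ∂abd = bd − ad + ab.
As a 9×6 matrix over Z this has rank 5, with invariant factors (1,1,1,1,1).

Computing H_k = (kernel of ∂_k) / (image of ∂_{k+1}):

  H_0: rank C_0 − rank ∂_1 = 5 − 4 = 1, and the invariant factors of ∂_1 are all 1, so H_0 ≅ Z.
  H_1: rank ker ∂_1 − rank ∂_2 = (9 − 4) − 5 = 0, and the invariant factors of ∂_2 are all 1, so H_1 ≅ 0.
  H_2: rank ker ∂_2 − rank ∂_3 = (6 − 5) − 0 = 1, and there is no ∂_3, so H_2 ≅ Z.

As a check, the Euler characteristic is 5 − 9 + 6 = 2, which agrees with 1 − 0 + 1 = 2.

H_0 = Z,  H_1 = 0,  H_2 = Z.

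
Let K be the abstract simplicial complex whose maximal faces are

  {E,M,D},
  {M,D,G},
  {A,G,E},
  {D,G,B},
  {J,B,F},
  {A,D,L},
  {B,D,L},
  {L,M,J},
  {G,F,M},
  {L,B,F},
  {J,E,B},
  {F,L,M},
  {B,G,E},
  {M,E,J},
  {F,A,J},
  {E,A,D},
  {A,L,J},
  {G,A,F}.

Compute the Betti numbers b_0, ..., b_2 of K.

Take the total order A < B < D < E < F < G < J < L < M on the vertex set. Then K (dimension 2) consists of the simplices:

  0-simplices (9): A, B, D, E, F, G, J, L, M
  1-simplices (27): AD, AE, AF, AG, AJ, AL, BD, BE, BF, BG, BJ, BL, DE, DG, DL, DM, EG, EJ, EM, FG, FJ, FL, FM, GM, JL, JM, LM
  2-simplices (18): ADE, ADL, AEG, AFG, AFJ, AJL, BDG, BDL, BEG, BEJ, BFJ, BFL, DEM, DGM, EJM, FGM, FLM, JLM

giving chain groups C_0 ≅ Z^9, C_1 ≅ Z^27, C_2 ≅ Z^18.

Boundary ∂_1: C_1 → C_0 sends each edge [p,q] (with p < q) to q − p. For instance
  ∂EJ = J − E.
As a 9×27 matrix over Z this has rank 8, with invariant factors (1,1,1,1,1,1,1,1).

The boundary map ∂_2: C_2 → C_1 maps a triangle to the signed sum of its edges. For instance
  ∂BEJ = EJ − BJ + BE,
  ∂AFG = FG − AG + AF.
As a 27×18 matrix over Z this has rank 18, with invariant factors (1,1,1,1,1,1,1,1,1,1,1,1,1,1,1,1,1,2).

Computing H_k = (kernel of ∂_k) / (image of ∂_{k+1}):

  H_0: rank C_0 − rank ∂_1 = 9 − 8 = 1, and the invariant factors of ∂_1 are all 1, so H_0 = Z.
  H_1: rank ker ∂_1 − rank ∂_2 = (27 − 8) − 18 = 1, and ∂_2 has invariant factor 2 > 1, so H_1 = Z ⊕ Z/2.
  H_2: rank ker ∂_2 − rank ∂_3 = (18 − 18) − 0 = 0, and there is no ∂_3, so H_2 = 0.

As a check, the Euler characteristic is 9 − 27 + 18 = 0, which agrees with 1 − 1 + 0 = 0.
(K is a triangulation of the Klein bottle.)

Hence the Betti numbers are b_0 = 1, b_1 = 1, b_2 = 0.

b_0 = 1, b_1 = 1, b_2 = 0.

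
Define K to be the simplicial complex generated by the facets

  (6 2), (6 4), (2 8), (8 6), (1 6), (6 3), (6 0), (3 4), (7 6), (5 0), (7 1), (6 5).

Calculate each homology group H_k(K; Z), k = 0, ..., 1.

We work with the vertex ordering 0 < 1 < 2 < 3 < 4 < 5 < 6 < 7 < 8. The simplices of K, each written with vertices in increasing order, are:

  0-simplices (9): [0], [1], [2], [3], [4], [5], [6], [7], [8]
  1-simplices (12): [0,5], [0,6], [1,6], [1,7], [2,6], [2,8], [3,4], [3,6], [4,6], [5,6], [6,7], [6,8]

Hence C_0 ≅ Z^9, C_1 ≅ Z^12.

Boundary ∂_1: C_1 → C_0 sends each edge [p,q] (with p < q) to q − p. For instance
  ∂[4,6] = [6] − [4].
The resulting 9×12 matrix has rank 8, and its Smith normal form has invariant factors (1,1,1,1,1,1,1,1).

Now H_k = ker ∂_k / im ∂_{k+1}, so:

  H_0: rank C_0 − rank ∂_1 = 9 − 8 = 1, and the invariant factors of ∂_1 are all 1, so H_0 = Z.
  H_1: rank ker ∂_1 − rank ∂_2 = (12 − 8) − 0 = 4, and there is no ∂_2, so H_1 = Z^4.

As a check, the Euler characteristic is 9 − 12 = -3, which agrees with 1 − 4 = -3.

H_0 ≅ Z,  H_1 ≅ Z^4.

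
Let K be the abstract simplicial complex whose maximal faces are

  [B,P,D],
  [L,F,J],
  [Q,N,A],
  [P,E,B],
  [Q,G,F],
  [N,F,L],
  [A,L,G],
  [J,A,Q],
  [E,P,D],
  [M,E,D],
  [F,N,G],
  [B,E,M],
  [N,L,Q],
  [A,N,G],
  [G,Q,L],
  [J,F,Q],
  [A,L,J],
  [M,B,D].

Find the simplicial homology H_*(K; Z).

K has 12 vertices, 27 edges, 18 triangles.
rank ∂_0 = 0, rank ∂_1 = 10 ⇒ b_0 = 12 − 0 − 10 = 2; all invariant factors of ∂_1 are 1 so no torsion. So H_0 ≅ Z^2.
rank ∂_1 = 10, rank ∂_2 = 17 ⇒ b_1 = 27 − 10 − 17 = 0; ∂_2 has invariant factor(s) [2] giving torsion. So H_1 ≅ Z/2.
rank ∂_2 = 17, rank ∂_3 = 0 ⇒ b_2 = 18 − 17 − 0 = 1. So H_2 ≅ Z.

H_0 = Z^2,  H_1 = Z/2,  H_2 = Z.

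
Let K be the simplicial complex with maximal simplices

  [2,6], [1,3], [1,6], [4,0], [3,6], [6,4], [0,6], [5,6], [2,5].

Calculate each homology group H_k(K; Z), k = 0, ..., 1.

Fix the vertex order 0 < 1 < 2 < 3 < 4 < 5 < 6 and write every simplex with vertices in increasing order. Then dim K = 1 and the simplices of K are:

  0-simplices (7): [0], [1], [2], [3], [4], [5], [6]
  1-simplices (9): [0,4], [0,6], [1,3], [1,6], [2,5], [2,6], [3,6], [4,6], [5,6]

so the chain groups are C_0 ≅ Z^7, C_1 ≅ Z^9.

∂_1: C_1 → C_0 sends each edge [p,q] (with p < q) to q − p. For instance
  ∂[1,3] = [3] − [1].
As a 7×9 matrix over Z this has rank 6, with invariant factors (1,1,1,1,1,1).

Computing H_k = (kernel of ∂_k) / (image of ∂_{k+1}):

  H_0: rank C_0 − rank ∂_1 = 7 − 6 = 1, and the invariant factors of ∂_1 are all 1, so H_0 = Z.
  H_1: rank ker ∂_1 − rank ∂_2 = (9 − 6) − 0 = 3, and there is no ∂_2, so H_1 = Z^3.

As a check, the Euler characteristic is 7 − 9 = -2, which agrees with 1 − 3 = -2.

H_0 ≅ Z,  H_1 ≅ Z^3.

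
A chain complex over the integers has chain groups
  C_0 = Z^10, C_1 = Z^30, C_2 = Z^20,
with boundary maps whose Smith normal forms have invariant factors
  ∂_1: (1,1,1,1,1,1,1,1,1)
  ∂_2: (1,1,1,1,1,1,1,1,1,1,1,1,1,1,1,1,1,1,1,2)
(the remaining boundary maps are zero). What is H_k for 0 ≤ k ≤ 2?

H_0 ≅ Z,  H_1 ≅ Z ⊕ Z/2,  H_2 = 0.

H_0: b_0 = 10 − 0 − 9 = 1; torsion from ∂_1 factors > 1: none. So H_0 ≅ Z.
H_1: b_1 = 30 − 9 − 20 = 1; torsion from ∂_2 factors > 1: [2]. So H_1 ≅ Z ⊕ Z/2.
H_2: b_2 = 20 − 20 − 0 = 0; torsion from ∂_3 factors > 1: none. So H_2 ≅ 0.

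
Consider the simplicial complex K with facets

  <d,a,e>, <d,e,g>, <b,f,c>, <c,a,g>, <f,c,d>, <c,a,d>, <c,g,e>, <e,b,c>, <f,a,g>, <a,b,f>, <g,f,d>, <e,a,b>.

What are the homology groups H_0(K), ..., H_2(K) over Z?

Order the vertices as a < b < c < d < e < f < g. Listing each simplex with vertices in this order, K has dimension 2 with simplices:

  0-simplices (7): a, b, c, d, e, f, g
  1-simplices (18): ab, ac, ad, ae, af, ag, bc, be, bf, cd, ce, cf, cg, de, df, dg, eg, fg
  2-simplices (12): abe, abf, acd, acg, ade, afg, bce, bcf, cdf, ceg, deg, dfg

giving chain groups C_0 ≅ Z^7, C_1 ≅ Z^18, C_2 ≅ Z^12.

The boundary map ∂_1: C_1 → C_0 is given by ∂[p,q] = [q] − [p]. For instance
  ∂be = e − b.
The 7×18 boundary matrix has rank 6 and Smith normal form diag(1,1,1,1,1,1).

∂_2: C_2 → C_1 maps a triangle to the signed sum of its edges. For instance
  ∂dfg = fg − dg + df,
  ∂ade = de − ae + ad.
The resulting 18×12 matrix has rank 12, and its Smith normal form has invariant factors (1,1,1,1,1,1,1,1,1,1,1,2).

Reading off H_k = ker ∂_k / im ∂_{k+1}:

  H_0: rank C_0 − rank ∂_1 = 7 − 6 = 1, and the invariant factors of ∂_1 are all 1, so H_0 = Z.
  H_1: rank ker ∂_1 − rank ∂_2 = (18 − 6) − 12 = 0, and ∂_2 has invariant factor 2 > 1, so H_1 = Z/2Z.
  H_2: rank ker ∂_2 − rank ∂_3 = (12 − 12) − 0 = 0, and there is no ∂_3, so H_2 = 0.

H_0 ≅ Z,  H_1 ≅ Z/2Z,  H_2 = 0.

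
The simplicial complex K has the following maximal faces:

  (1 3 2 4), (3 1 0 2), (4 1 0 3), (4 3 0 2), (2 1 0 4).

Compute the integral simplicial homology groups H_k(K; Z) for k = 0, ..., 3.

Fix the vertex order 0 < 1 < 2 < 3 < 4 and write every simplex with vertices in increasing order. Then dim K = 3 and the simplices of K are:

  0-simplices (5): [0], [1], [2], [3], [4]
  1-simplices (10): [0,1], [0,2], [0,3], [0,4], [1,2], [1,3], [1,4], [2,3], [2,4], [3,4]
  2-simplices (10): [0,1,2], [0,1,3], [0,1,4], [0,2,3], [0,2,4], [0,3,4], [1,2,3], [1,2,4], [1,3,4], [2,3,4]
  3-simplices (5): [0,1,2,3], [0,1,2,4], [0,1,3,4], [0,2,3,4], [1,2,3,4]

giving chain groups C_0 ≅ Z^5, C_1 ≅ Z^10, C_2 ≅ Z^10, C_3 ≅ Z^5.

∂_1: C_1 → C_0 is given by ∂[p,q] = [q] − [p]. For instance
  ∂[0,1] = [1] − [0].
The resulting 5×10 matrix has rank 4, and its Smith normal form has invariant factors (1,1,1,1).

Boundary ∂_2: C_2 → C_1 maps a triangle to the signed sum of its edges. For instance
  ∂[1,3,4] = [3,4] − [1,4] + [1,3],
  ∂[0,1,3] = [1,3] − [0,3] + [0,1].
As a 10×10 matrix over Z this has rank 6, with invariant factors (1,1,1,1,1,1).

Boundary ∂_3: C_3 → C_2 sends each 3-simplex σ to the alternating sum Σ_i (−1)^i (σ with its i-th vertex removed). For instance
  ∂[1,2,3,4] = [2,3,4] − [1,3,4] + [1,2,4] − [1,2,3],
  ∂[0,1,2,4] = [1,2,4] − [0,2,4] + [0,1,4] − [0,1,2].
The resulting 10×5 matrix has rank 4, and its Smith normal form has invariant factors (1,1,1,1).

Now H_k = ker ∂_k / im ∂_{k+1}, so:

  H_0: rank C_0 − rank ∂_1 = 5 − 4 = 1, and the invariant factors of ∂_1 are all 1, so H_0 = Z.
  H_1: rank ker ∂_1 − rank ∂_2 = (10 − 4) − 6 = 0, and the invariant factors of ∂_2 are all 1, so H_1 = 0.
  H_2: rank ker ∂_2 − rank ∂_3 = (10 − 6) − 4 = 0, and the invariant factors of ∂_3 are all 1, so H_2 = 0.
  H_3: rank ker ∂_3 − rank ∂_4 = (5 − 4) − 0 = 1, and there is no ∂_4, so H_3 = Z.

(K is a triangulation of the 3-sphere S^3.)

H_0 = Z,  H_1 = 0,  H_2 = 0,  H_3 = Z.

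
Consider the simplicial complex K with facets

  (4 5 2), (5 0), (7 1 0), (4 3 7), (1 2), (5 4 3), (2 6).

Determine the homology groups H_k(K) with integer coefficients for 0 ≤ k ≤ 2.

Fix the vertex order 0 < 1 < 2 < 3 < 4 < 5 < 6 < 7 and write every simplex with vertices in increasing order. Then dim K = 2 and the simplices of K are:

  0-simplices (8): [0], [1], [2], [3], [4], [5], [6], [7]
  1-simplices (13): [0,1], [0,5], [0,7], [1,2], [1,7], [2,4], [2,5], [2,6], [3,4], [3,5], [3,7], [4,5], [4,7]
  2-simplices (4): [0,1,7], [2,4,5], [3,4,5], [3,4,7]

so the chain groups are C_0 ≅ Z^8, C_1 ≅ Z^13, C_2 ≅ Z^4.

∂_1: C_1 → C_0 maps an edge to its endpoints' difference, ∂[p,q] = q − p.
As a 8×13 matrix over Z this has rank 7, with invariant factors (1,1,1,1,1,1,1).

Boundary ∂_2: C_2 → C_1 sends each 2-simplex [p,q,r] to [q,r] − [p,r] + [p,q]. For instance
  ∂[3,4,5] = [4,5] − [3,5] + [3,4],
  ∂[0,1,7] = [1,7] − [0,7] + [0,1].
As a 13×4 matrix over Z this has rank 4, with invariant factors (1,1,1,1).

From H_k ≅ ker(∂_k) / im(∂_{k+1}) we obtain:

  H_0: rank C_0 − rank ∂_1 = 8 − 7 = 1, and the invariant factors of ∂_1 are all 1, so H_0 = Z.
  H_1: rank ker ∂_1 − rank ∂_2 = (13 − 7) − 4 = 2, and the invariant factors of ∂_2 are all 1, so H_1 = Z^2.
  H_2: rank ker ∂_2 − rank ∂_3 = (4 − 4) − 0 = 0, and there is no ∂_3, so H_2 = 0.

H_0 ≅ Z,  H_1 ≅ Z^2,  H_2 = 0.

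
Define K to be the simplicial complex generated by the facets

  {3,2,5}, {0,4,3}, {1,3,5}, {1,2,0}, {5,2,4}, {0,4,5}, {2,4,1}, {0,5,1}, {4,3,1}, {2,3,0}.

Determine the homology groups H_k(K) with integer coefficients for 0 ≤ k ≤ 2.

H_0 ≅ Z,  H_1 ≅ Z/2,  H_2 = 0.

Take the total order 0 < 1 < 2 < 3 < 4 < 5 on the vertex set. Then K (dimension 2) consists of the simplices:

  0-simplices (6): [0], [1], [2], [3], [4], [5]
  1-simplices (15): [0,1], [0,2], [0,3], [0,4], [0,5], [1,2], [1,3], [1,4], [1,5], [2,3], [2,4], [2,5], [3,4], [3,5], [4,5]
  2-simplices (10): [0,1,2], [0,1,5], [0,2,3], [0,3,4], [0,4,5], [1,2,4], [1,3,4], [1,3,5], [2,3,5], [2,4,5]

Hence C_0 ≅ Z^6, C_1 ≅ Z^15, C_2 ≅ Z^10.

Boundary ∂_1: C_1 → C_0 is given by ∂[p,q] = [q] − [p]. For instance
  ∂[0,5] = [5] − [0].
The 6×15 boundary matrix has rank 5 and Smith normal form diag(1,1,1,1,1).

The boundary map ∂_2: C_2 → C_1 maps a triangle to the signed sum of its edges. For instance
  ∂[0,4,5] = [4,5] − [0,5] + [0,4],
  ∂[0,3,4] = [3,4] − [0,4] + [0,3].
The resulting 15×10 matrix has rank 10, and its Smith normal form has invariant factors (1,1,1,1,1,1,1,1,1,2).

Computing H_k = (kernel of ∂_k) / (image of ∂_{k+1}):

  H_0: rank C_0 − rank ∂_1 = 6 − 5 = 1, and the invariant factors of ∂_1 are all 1, so H_0 ≅ Z.
  H_1: rank ker ∂_1 − rank ∂_2 = (15 − 5) − 10 = 0, and ∂_2 has invariant factor 2 > 1, so H_1 ≅ Z/2.
  H_2: rank ker ∂_2 − rank ∂_3 = (10 − 10) − 0 = 0, and there is no ∂_3, so H_2 ≅ 0.

(K is a triangulation of the real projective plane RP^2.)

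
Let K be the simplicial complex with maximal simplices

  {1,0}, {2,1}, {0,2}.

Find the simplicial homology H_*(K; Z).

H_0 ≅ Z,  H_1 ≅ Z.

K has 3 vertices, 3 edges.
rank ∂_0 = 0, rank ∂_1 = 2 ⇒ b_0 = 3 − 0 − 2 = 1; all invariant factors of ∂_1 are 1 so no torsion. So H_0 = Z.
rank ∂_1 = 2, rank ∂_2 = 0 ⇒ b_1 = 3 − 2 − 0 = 1. So H_1 = Z.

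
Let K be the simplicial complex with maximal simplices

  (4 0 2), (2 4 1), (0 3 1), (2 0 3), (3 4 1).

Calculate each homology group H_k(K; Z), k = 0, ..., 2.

Order the vertices as 0 < 1 < 2 < 3 < 4. Listing each simplex with vertices in this order, K has dimension 2 with simplices:

  0-simplices (5): [0], [1], [2], [3], [4]
  1-simplices (10): [0,1], [0,2], [0,3], [0,4], [1,2], [1,3], [1,4], [2,3], [2,4], [3,4]
  2-simplices (5): [0,1,3], [0,2,3], [0,2,4], [1,2,4], [1,3,4]

Hence C_0 ≅ Z^5, C_1 ≅ Z^10, C_2 ≅ Z^5.

∂_1: C_1 → C_0 sends each edge [p,q] (with p < q) to q − p.
The resulting 5×10 matrix has rank 4, and its Smith normal form has invariant factors (1,1,1,1).

The boundary map ∂_2: C_2 → C_1 maps a triangle to the signed sum of its edges. For instance
  ∂[0,2,4] = [2,4] − [0,4] + [0,2],
  ∂[0,2,3] = [2,3] − [0,3] + [0,2].
The resulting 10×5 matrix has rank 5, and its Smith normal form has invariant factors (1,1,1,1,1).

Reading off H_k = ker ∂_k / im ∂_{k+1}:

  H_0: rank C_0 − rank ∂_1 = 5 − 4 = 1, and the invariant factors of ∂_1 are all 1, so H_0 = Z.
  H_1: rank ker ∂_1 − rank ∂_2 = (10 − 4) − 5 = 1, and the invariant factors of ∂_2 are all 1, so H_1 = Z.
  H_2: rank ker ∂_2 − rank ∂_3 = (5 − 5) − 0 = 0, and there is no ∂_3, so H_2 = 0.

H_0 = Z,  H_1 = Z,  H_2 = 0.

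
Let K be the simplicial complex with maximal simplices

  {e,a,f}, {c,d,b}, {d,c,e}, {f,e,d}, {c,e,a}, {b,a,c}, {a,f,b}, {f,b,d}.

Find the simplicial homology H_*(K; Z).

Take the total order a < b < c < d < e < f on the vertex set. Then K (dimension 2) consists of the simplices:

  0-simplices (6): a, b, c, d, e, f
  1-simplices (12): ab, ac, ae, af, bc, bd, bf, cd, ce, de, df, ef
  2-simplices (8): abc, abf, ace, aef, bcd, bdf, cde, def

so the chain groups are C_0 ≅ Z^6, C_1 ≅ Z^12, C_2 ≅ Z^8.

∂_1: C_1 → C_0 maps an edge to its endpoints' difference, ∂[p,q] = q − p.
The 6×12 boundary matrix has rank 5 and Smith normal form diag(1,1,1,1,1).

Boundary ∂_2: C_2 → C_1 acts by ∂[p,q,r] = [q,r] − [p,r] + [p,q]. For instance
  ∂def = ef − df + de,
  ∂aef = ef − af + ae.
The resulting 12×8 matrix has rank 7, and its Smith normal form has invariant factors (1,1,1,1,1,1,1).

From H_k ≅ ker(∂_k) / im(∂_{k+1}) we obtain:

  H_0: rank C_0 − rank ∂_1 = 6 − 5 = 1, and the invariant factors of ∂_1 are all 1, so H_0 ≅ Z.
  H_1: rank ker ∂_1 − rank ∂_2 = (12 − 5) − 7 = 0, and the invariant factors of ∂_2 are all 1, so H_1 ≅ 0.
  H_2: rank ker ∂_2 − rank ∂_3 = (8 − 7) − 0 = 1, and there is no ∂_3, so H_2 ≅ Z.

H_0 = Z,  H_1 = 0,  H_2 = Z.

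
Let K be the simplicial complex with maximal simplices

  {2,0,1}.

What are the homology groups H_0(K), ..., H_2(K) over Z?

Order the vertices as 0 < 1 < 2. Listing each simplex with vertices in this order, K has dimension 2 with simplices:

  0-simplices (3): [0], [1], [2]
  1-simplices (3): [0,1], [0,2], [1,2]
  2-simplices (1): [0,1,2]

so the chain groups are C_0 ≅ Z^3, C_1 ≅ Z^3, C_2 ≅ Z^1.

Boundary ∂_1: C_1 → C_0 sends each edge [p,q] (with p < q) to q − p.
This gives a 3×3 integer matrix of rank 2; reducing to Smith normal form yields diagonal entries (1,1).

Boundary ∂_2: C_2 → C_1 maps a triangle to the signed sum of its edges. For instance
  ∂[0,1,2] = [1,2] − [0,2] + [0,1].
This gives a 3×1 integer matrix of rank 1; reducing to Smith normal form yields diagonal entries (1).

Now H_k = ker ∂_k / im ∂_{k+1}, so:

  H_0: rank C_0 − rank ∂_1 = 3 − 2 = 1, and the invariant factors of ∂_1 are all 1, so H_0 ≅ Z.
  H_1: rank ker ∂_1 − rank ∂_2 = (3 − 2) − 1 = 0, and the invariant factors of ∂_2 are all 1, so H_1 ≅ 0.
  H_2: rank ker ∂_2 − rank ∂_3 = (1 − 1) − 0 = 0, and there is no ∂_3, so H_2 ≅ 0.

(K is a triangulation of the 2-simplex.)

H_0 ≅ Z,  H_1 = 0,  H_2 = 0.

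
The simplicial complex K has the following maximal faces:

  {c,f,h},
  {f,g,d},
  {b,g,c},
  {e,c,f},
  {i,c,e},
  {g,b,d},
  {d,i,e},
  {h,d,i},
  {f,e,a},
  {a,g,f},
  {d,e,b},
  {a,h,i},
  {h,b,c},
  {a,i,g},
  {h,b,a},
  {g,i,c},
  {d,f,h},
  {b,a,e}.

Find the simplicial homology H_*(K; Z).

Fix the vertex order a < b < c < d < e < f < g < h < i and write every simplex with vertices in increasing order. Then dim K = 2 and the simplices of K are:

  0-simplices (9): a, b, c, d, e, f, g, h, i
  1-simplices (27): ab, ae, af, ag, ah, ai, bc, bd, be, bg, bh, ce, cf, cg, ch, ci, de, df, dg, dh, di, ef, ei, fg, fh, gi, hi
  2-simplices (18): abe, abh, aef, afg, agi, ahi, bcg, bch, bde, bdg, cef, cei, cfh, cgi, dei, dfg, dfh, dhi

giving chain groups C_0 ≅ Z^9, C_1 ≅ Z^27, C_2 ≅ Z^18.

∂_1: C_1 → C_0 is given by ∂[p,q] = [q] − [p].
The 9×27 boundary matrix has rank 8 and Smith normal form diag(1,1,1,1,1,1,1,1).

The boundary map ∂_2: C_2 → C_1 maps a triangle to the signed sum of its edges. For instance
  ∂bde = de − be + bd,
  ∂bcg = cg − bg + bc.
The 27×18 boundary matrix has rank 17 and Smith normal form diag(1,1,1,1,1,1,1,1,1,1,1,1,1,1,1,1,1).

From H_k ≅ ker(∂_k) / im(∂_{k+1}) we obtain:

  H_0: rank C_0 − rank ∂_1 = 9 − 8 = 1, and the invariant factors of ∂_1 are all 1, so H_0 ≅ Z.
  H_1: rank ker ∂_1 − rank ∂_2 = (27 − 8) − 17 = 2, and the invariant factors of ∂_2 are all 1, so H_1 ≅ Z^2.
  H_2: rank ker ∂_2 − rank ∂_3 = (18 − 17) − 0 = 1, and there is no ∂_3, so H_2 ≅ Z.

As a check, the Euler characteristic is 9 − 27 + 18 = 0, which agrees with 1 − 2 + 1 = 0.

H_0 ≅ Z,  H_1 ≅ Z^2,  H_2 ≅ Z.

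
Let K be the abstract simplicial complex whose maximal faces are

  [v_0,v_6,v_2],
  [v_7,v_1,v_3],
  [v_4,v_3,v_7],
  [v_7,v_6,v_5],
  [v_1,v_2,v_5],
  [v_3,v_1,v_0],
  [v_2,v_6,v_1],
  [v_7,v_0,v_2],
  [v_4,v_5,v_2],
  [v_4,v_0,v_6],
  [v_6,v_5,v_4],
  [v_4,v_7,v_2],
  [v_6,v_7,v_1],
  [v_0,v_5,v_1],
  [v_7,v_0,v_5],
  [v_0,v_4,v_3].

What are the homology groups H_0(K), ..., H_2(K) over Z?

H_0 = Z,  H_1 = Z^2,  H_2 = Z.

Take the total order v_0 < v_1 < v_2 < v_3 < v_4 < v_5 < v_6 < v_7 on the vertex set. Then K (dimension 2) consists of the simplices:

  0-simplices (8): [v_0], [v_1], [v_2], [v_3], [v_4], [v_5], [v_6], [v_7]
  1-simplices (24): (24 of them)
  2-simplices (16): (16 of them)

so the chain groups are C_0 ≅ Z^8, C_1 ≅ Z^24, C_2 ≅ Z^16.

The boundary map ∂_1: C_1 → C_0 sends each edge [p,q] (with p < q) to q − p.
The 8×24 boundary matrix has rank 7 and Smith normal form diag(1,1,1,1,1,1,1).

∂_2: C_2 → C_1 maps a triangle to the signed sum of its edges. For instance
  ∂[v_0,v_4,v_6] = [v_4,v_6] − [v_0,v_6] + [v_0,v_4],
  ∂[v_1,v_2,v_6] = [v_2,v_6] − [v_1,v_6] + [v_1,v_2].
As a 24×16 matrix over Z this has rank 15, with invariant factors (1,1,1,1,1,1,1,1,1,1,1,1,1,1,1).

Now H_k = ker ∂_k / im ∂_{k+1}, so:

  H_0: rank C_0 − rank ∂_1 = 8 − 7 = 1, and the invariant factors of ∂_1 are all 1, so H_0 ≅ Z.
  H_1: rank ker ∂_1 − rank ∂_2 = (24 − 7) − 15 = 2, and the invariant factors of ∂_2 are all 1, so H_1 ≅ Z^2.
  H_2: rank ker ∂_2 − rank ∂_3 = (16 − 15) − 0 = 1, and there is no ∂_3, so H_2 ≅ Z.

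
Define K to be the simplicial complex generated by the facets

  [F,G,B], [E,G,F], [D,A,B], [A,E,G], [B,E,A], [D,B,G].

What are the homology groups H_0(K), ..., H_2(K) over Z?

Take the total order A < B < D < E < F < G on the vertex set. Then K (dimension 2) consists of the simplices:

  0-simplices (6): A, B, D, E, F, G
  1-simplices (12): AB, AD, AE, AG, BD, BE, BF, BG, DG, EF, EG, FG
  2-simplices (6): ABD, ABE, AEG, BDG, BFG, EFG

so the chain groups are C_0 ≅ Z^6, C_1 ≅ Z^12, C_2 ≅ Z^6.

∂_1: C_1 → C_0 is given by ∂[p,q] = [q] − [p]. For instance
  ∂EF = F − E.
The resulting 6×12 matrix has rank 5, and its Smith normal form has invariant factors (1,1,1,1,1).

The boundary map ∂_2: C_2 → C_1 acts by ∂[p,q,r] = [q,r] − [p,r] + [p,q]. For instance
  ∂EFG = FG − EG + EF,
  ∂BFG = FG − BG + BF.
The 12×6 boundary matrix has rank 6 and Smith normal form diag(1,1,1,1,1,1).

From H_k ≅ ker(∂_k) / im(∂_{k+1}) we obtain:

  H_0: rank C_0 − rank ∂_1 = 6 − 5 = 1, and the invariant factors of ∂_1 are all 1, so H_0 = Z.
  H_1: rank ker ∂_1 − rank ∂_2 = (12 − 5) − 6 = 1, and the invariant factors of ∂_2 are all 1, so H_1 = Z.
  H_2: rank ker ∂_2 − rank ∂_3 = (6 − 6) − 0 = 0, and there is no ∂_3, so H_2 = 0.

H_0 ≅ Z,  H_1 ≅ Z,  H_2 = 0.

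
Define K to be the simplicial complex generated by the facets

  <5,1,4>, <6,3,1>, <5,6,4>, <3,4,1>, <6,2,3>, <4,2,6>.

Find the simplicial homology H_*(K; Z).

H_0 = Z,  H_1 = Z,  H_2 = 0.

Take the total order 1 < 2 < 3 < 4 < 5 < 6 on the vertex set. Then K (dimension 2) consists of the simplices:

  0-simplices (6): [1], [2], [3], [4], [5], [6]
  1-simplices (12): [1,3], [1,4], [1,5], [1,6], [2,3], [2,4], [2,6], [3,4], [3,6], [4,5], [4,6], [5,6]
  2-simplices (6): [1,3,4], [1,3,6], [1,4,5], [2,3,6], [2,4,6], [4,5,6]

giving chain groups C_0 ≅ Z^6, C_1 ≅ Z^12, C_2 ≅ Z^6.

The boundary map ∂_1: C_1 → C_0 sends each edge [p,q] (with p < q) to q − p. For instance
  ∂[3,6] = [6] − [3].
As a 6×12 matrix over Z this has rank 5, with invariant factors (1,1,1,1,1).

Boundary ∂_2: C_2 → C_1 sends each 2-simplex [p,q,r] to [q,r] − [p,r] + [p,q]. For instance
  ∂[4,5,6] = [5,6] − [4,6] + [4,5],
  ∂[1,3,6] = [3,6] − [1,6] + [1,3].
As a 12×6 matrix over Z this has rank 6, with invariant factors (1,1,1,1,1,1).

Reading off H_k = ker ∂_k / im ∂_{k+1}:

  H_0: rank C_0 − rank ∂_1 = 6 − 5 = 1, and the invariant factors of ∂_1 are all 1, so H_0 ≅ Z.
  H_1: rank ker ∂_1 − rank ∂_2 = (12 − 5) − 6 = 1, and the invariant factors of ∂_2 are all 1, so H_1 ≅ Z.
  H_2: rank ker ∂_2 − rank ∂_3 = (6 − 6) − 0 = 0, and there is no ∂_3, so H_2 ≅ 0.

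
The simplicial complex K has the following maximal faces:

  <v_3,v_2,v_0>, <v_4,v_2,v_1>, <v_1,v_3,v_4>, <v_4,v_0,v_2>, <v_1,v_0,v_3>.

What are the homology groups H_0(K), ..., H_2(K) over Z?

Fix the vertex order v_0 < v_1 < v_2 < v_3 < v_4 and write every simplex with vertices in increasing order. Then dim K = 2 and the simplices of K are:

  0-simplices (5): [v_0], [v_1], [v_2], [v_3], [v_4]
  1-simplices (10): [v_0,v_1], [v_0,v_2], [v_0,v_3], [v_0,v_4], [v_1,v_2], [v_1,v_3], [v_1,v_4], [v_2,v_3], [v_2,v_4], [v_3,v_4]
  2-simplices (5): [v_0,v_1,v_3], [v_0,v_2,v_3], [v_0,v_2,v_4], [v_1,v_2,v_4], [v_1,v_3,v_4]

giving chain groups C_0 ≅ Z^5, C_1 ≅ Z^10, C_2 ≅ Z^5.

∂_1: C_1 → C_0 maps an edge to its endpoints' difference, ∂[p,q] = q − p. For instance
  ∂[v_0,v_4] = [v_4] − [v_0].
The 5×10 boundary matrix has rank 4 and Smith normal form diag(1,1,1,1).

The boundary map ∂_2: C_2 → C_1 sends each 2-simplex [p,q,r] to [q,r] − [p,r] + [p,q]. For instance
  ∂[v_1,v_3,v_4] = [v_3,v_4] − [v_1,v_4] + [v_1,v_3],
  ∂[v_0,v_2,v_3] = [v_2,v_3] − [v_0,v_3] + [v_0,v_2].
The resulting 10×5 matrix has rank 5, and its Smith normal form has invariant factors (1,1,1,1,1).

Computing H_k = (kernel of ∂_k) / (image of ∂_{k+1}):

  H_0: rank C_0 − rank ∂_1 = 5 − 4 = 1, and the invariant factors of ∂_1 are all 1, so H_0 ≅ Z.
  H_1: rank ker ∂_1 − rank ∂_2 = (10 − 4) − 5 = 1, and the invariant factors of ∂_2 are all 1, so H_1 ≅ Z.
  H_2: rank ker ∂_2 − rank ∂_3 = (5 − 5) − 0 = 0, and there is no ∂_3, so H_2 ≅ 0.

As a check, the Euler characteristic is 5 − 10 + 5 = 0, which agrees with 1 − 1 + 0 = 0.

H_0 = Z,  H_1 = Z,  H_2 = 0.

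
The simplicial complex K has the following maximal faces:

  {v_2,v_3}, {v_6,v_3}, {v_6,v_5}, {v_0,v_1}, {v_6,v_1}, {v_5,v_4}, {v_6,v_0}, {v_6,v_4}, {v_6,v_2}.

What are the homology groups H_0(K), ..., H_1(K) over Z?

Take the total order v_0 < v_1 < v_2 < v_3 < v_4 < v_5 < v_6 on the vertex set. Then K (dimension 1) consists of the simplices:

  0-simplices (7): [v_0], [v_1], [v_2], [v_3], [v_4], [v_5], [v_6]
  1-simplices (9): [v_0,v_1], [v_0,v_6], [v_1,v_6], [v_2,v_3], [v_2,v_6], [v_3,v_6], [v_4,v_5], [v_4,v_6], [v_5,v_6]

so the chain groups are C_0 ≅ Z^7, C_1 ≅ Z^9.

∂_1: C_1 → C_0 is given by ∂[p,q] = [q] − [p]. For instance
  ∂[v_5,v_6] = [v_6] − [v_5].
The 7×9 boundary matrix has rank 6 and Smith normal form diag(1,1,1,1,1,1).

From H_k ≅ ker(∂_k) / im(∂_{k+1}) we obtain:

  H_0: rank C_0 − rank ∂_1 = 7 − 6 = 1, and the invariant factors of ∂_1 are all 1, so H_0 = Z.
  H_1: rank ker ∂_1 − rank ∂_2 = (9 − 6) − 0 = 3, and there is no ∂_2, so H_1 = Z^3.

As a check, the Euler characteristic is 7 − 9 = -2, which agrees with 1 − 3 = -2.

H_0 ≅ Z,  H_1 ≅ Z^3.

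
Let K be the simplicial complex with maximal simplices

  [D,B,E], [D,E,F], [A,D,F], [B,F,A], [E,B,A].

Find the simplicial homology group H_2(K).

H_2 = 0.

Take the total order A < B < D < E < F on the vertex set. Then K (dimension 2) consists of the simplices:

  0-simplices (5): A, B, D, E, F
  1-simplices (10): AB, AD, AE, AF, BD, BE, BF, DE, DF, EF
  2-simplices (5): ABE, ABF, ADF, BDE, DEF

so the chain groups are C_0 ≅ Z^5, C_1 ≅ Z^10, C_2 ≅ Z^5.

∂_1: C_1 → C_0 sends each edge [p,q] (with p < q) to q − p. For instance
  ∂EF = F − E.
This gives a 5×10 integer matrix of rank 4; reducing to Smith normal form yields diagonal entries (1,1,1,1).

The boundary map ∂_2: C_2 → C_1 sends each 2-simplex [p,q,r] to [q,r] − [p,r] + [p,q]. For instance
  ∂DEF = EF − DF + DE,
  ∂ABF = BF − AF + AB.
The 10×5 boundary matrix has rank 5 and Smith normal form diag(1,1,1,1,1).

Reading off H_k = ker ∂_k / im ∂_{k+1}:

  H_2: rank ker ∂_2 − rank ∂_3 = (5 − 5) − 0 = 0, and there is no ∂_3, so H_2 = 0.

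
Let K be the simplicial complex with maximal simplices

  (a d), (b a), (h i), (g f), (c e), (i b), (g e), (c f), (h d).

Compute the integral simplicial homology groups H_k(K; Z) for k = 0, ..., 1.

H_0 = Z^2,  H_1 = Z^2.

Order the vertices as a < b < c < d < e < f < g < h < i. Listing each simplex with vertices in this order, K has dimension 1 with simplices:

  0-simplices (9): a, b, c, d, e, f, g, h, i
  1-simplices (9): ab, ad, bi, ce, cf, dh, eg, fg, hi

so the chain groups are C_0 ≅ Z^9, C_1 ≅ Z^9.

∂_1: C_1 → C_0 is given by ∂[p,q] = [q] − [p].
The 9×9 boundary matrix has rank 7 and Smith normal form diag(1,1,1,1,1,1,1).

Now H_k = ker ∂_k / im ∂_{k+1}, so:

  H_0: rank C_0 − rank ∂_1 = 9 − 7 = 2, and the invariant factors of ∂_1 are all 1, so H_0 ≅ Z^2.
  H_1: rank ker ∂_1 − rank ∂_2 = (9 − 7) − 0 = 2, and there is no ∂_2, so H_1 ≅ Z^2.

As a check, the Euler characteristic is 9 − 9 = 0, which agrees with 2 − 2 = 0.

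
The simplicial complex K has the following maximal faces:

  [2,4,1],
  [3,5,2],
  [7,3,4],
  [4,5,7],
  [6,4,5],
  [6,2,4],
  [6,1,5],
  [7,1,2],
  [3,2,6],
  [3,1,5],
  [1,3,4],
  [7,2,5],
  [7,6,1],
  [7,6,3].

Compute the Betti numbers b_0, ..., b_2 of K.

Order the vertices as 1 < 2 < 3 < 4 < 5 < 6 < 7. Listing each simplex with vertices in this order, K has dimension 2 with simplices:

  0-simplices (7): [1], [2], [3], [4], [5], [6], [7]
  1-simplices (21): [1,2], [1,3], [1,4], [1,5], [1,6], [1,7], [2,3], [2,4], [2,5], [2,6], [2,7], [3,4], [3,5], [3,6], [3,7], [4,5], [4,6], [4,7], [5,6], [5,7], [6,7]
  2-simplices (14): [1,2,4], [1,2,7], [1,3,4], [1,3,5], [1,5,6], [1,6,7], [2,3,5], [2,3,6], [2,4,6], [2,5,7], [3,4,7], [3,6,7], [4,5,6], [4,5,7]

Hence C_0 ≅ Z^7, C_1 ≅ Z^21, C_2 ≅ Z^14.

The boundary map ∂_1: C_1 → C_0 maps an edge to its endpoints' difference, ∂[p,q] = q − p. For instance
  ∂[3,5] = [5] − [3].
This gives a 7×21 integer matrix of rank 6; reducing to Smith normal form yields diagonal entries (1,1,1,1,1,1).

Boundary ∂_2: C_2 → C_1 acts by ∂[p,q,r] = [q,r] − [p,r] + [p,q]. For instance
  ∂[1,3,4] = [3,4] − [1,4] + [1,3],
  ∂[1,2,7] = [2,7] − [1,7] + [1,2].
As a 21×14 matrix over Z this has rank 13, with invariant factors (1,1,1,1,1,1,1,1,1,1,1,1,1).

Now H_k = ker ∂_k / im ∂_{k+1}, so:

  H_0: rank C_0 − rank ∂_1 = 7 − 6 = 1, and the invariant factors of ∂_1 are all 1, so H_0 = Z.
  H_1: rank ker ∂_1 − rank ∂_2 = (21 − 6) − 13 = 2, and the invariant factors of ∂_2 are all 1, so H_1 = Z^2.
  H_2: rank ker ∂_2 − rank ∂_3 = (14 − 13) − 0 = 1, and there is no ∂_3, so H_2 = Z.

As a check, the Euler characteristic is 7 − 21 + 14 = 0, which agrees with 1 − 2 + 1 = 0.
(K is a triangulation of the torus T^2.)

Hence the Betti numbers are b_0 = 1, b_1 = 2, b_2 = 1.

b_0 = 1, b_1 = 2, b_2 = 1.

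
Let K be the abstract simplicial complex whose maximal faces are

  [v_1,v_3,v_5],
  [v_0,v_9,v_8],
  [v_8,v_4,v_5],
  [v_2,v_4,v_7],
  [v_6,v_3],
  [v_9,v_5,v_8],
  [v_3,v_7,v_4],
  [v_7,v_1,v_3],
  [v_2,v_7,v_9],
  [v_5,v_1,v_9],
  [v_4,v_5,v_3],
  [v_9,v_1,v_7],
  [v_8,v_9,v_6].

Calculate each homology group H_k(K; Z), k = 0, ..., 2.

H_0 ≅ Z,  H_1 ≅ Z,  H_2 = 0.

Fix the vertex order v_0 < v_1 < v_2 < v_3 < v_4 < v_5 < v_6 < v_7 < v_8 < v_9 and write every simplex with vertices in increasing order. Then dim K = 2 and the simplices of K are:

  0-simplices (10): [v_0], [v_1], [v_2], [v_3], [v_4], [v_5], [v_6], [v_7], [v_8], [v_9]
  1-simplices (22): (22 of them)
  2-simplices (12): (12 of them)

so the chain groups are C_0 ≅ Z^10, C_1 ≅ Z^22, C_2 ≅ Z^12.

Boundary ∂_1: C_1 → C_0 is given by ∂[p,q] = [q] − [p]. For instance
  ∂[v_1,v_9] = [v_9] − [v_1].
This gives a 10×22 integer matrix of rank 9; reducing to Smith normal form yields diagonal entries (1,1,1,1,1,1,1,1,1).

The boundary map ∂_2: C_2 → C_1 maps a triangle to the signed sum of its edges. For instance
  ∂[v_1,v_3,v_5] = [v_3,v_5] − [v_1,v_5] + [v_1,v_3],
  ∂[v_4,v_5,v_8] = [v_5,v_8] − [v_4,v_8] + [v_4,v_5].
The 22×12 boundary matrix has rank 12 and Smith normal form diag(1,1,1,1,1,1,1,1,1,1,1,1).

Reading off H_k = ker ∂_k / im ∂_{k+1}:

  H_0: rank C_0 − rank ∂_1 = 10 − 9 = 1, and the invariant factors of ∂_1 are all 1, so H_0 ≅ Z.
  H_1: rank ker ∂_1 − rank ∂_2 = (22 − 9) − 12 = 1, and the invariant factors of ∂_2 are all 1, so H_1 ≅ Z.
  H_2: rank ker ∂_2 − rank ∂_3 = (12 − 12) − 0 = 0, and there is no ∂_3, so H_2 ≅ 0.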